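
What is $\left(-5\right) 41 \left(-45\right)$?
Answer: $9225$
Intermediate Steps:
$\left(-5\right) 41 \left(-45\right) = \left(-205\right) \left(-45\right) = 9225$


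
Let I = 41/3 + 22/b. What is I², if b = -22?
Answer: 1444/9 ≈ 160.44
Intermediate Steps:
I = 38/3 (I = 41/3 + 22/(-22) = 41*(⅓) + 22*(-1/22) = 41/3 - 1 = 38/3 ≈ 12.667)
I² = (38/3)² = 1444/9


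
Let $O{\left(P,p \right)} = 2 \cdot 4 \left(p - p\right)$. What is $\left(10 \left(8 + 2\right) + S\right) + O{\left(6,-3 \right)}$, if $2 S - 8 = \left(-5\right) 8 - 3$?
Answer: $\frac{165}{2} \approx 82.5$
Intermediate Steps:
$O{\left(P,p \right)} = 0$ ($O{\left(P,p \right)} = 8 \cdot 0 = 0$)
$S = - \frac{35}{2}$ ($S = 4 + \frac{\left(-5\right) 8 - 3}{2} = 4 + \frac{-40 - 3}{2} = 4 + \frac{1}{2} \left(-43\right) = 4 - \frac{43}{2} = - \frac{35}{2} \approx -17.5$)
$\left(10 \left(8 + 2\right) + S\right) + O{\left(6,-3 \right)} = \left(10 \left(8 + 2\right) - \frac{35}{2}\right) + 0 = \left(10 \cdot 10 - \frac{35}{2}\right) + 0 = \left(100 - \frac{35}{2}\right) + 0 = \frac{165}{2} + 0 = \frac{165}{2}$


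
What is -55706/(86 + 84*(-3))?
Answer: 27853/83 ≈ 335.58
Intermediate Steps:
-55706/(86 + 84*(-3)) = -55706/(86 - 252) = -55706/(-166) = -55706*(-1/166) = 27853/83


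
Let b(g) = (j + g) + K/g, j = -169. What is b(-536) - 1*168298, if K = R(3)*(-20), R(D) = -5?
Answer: -22646427/134 ≈ -1.6900e+5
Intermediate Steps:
K = 100 (K = -5*(-20) = 100)
b(g) = -169 + g + 100/g (b(g) = (-169 + g) + 100/g = -169 + g + 100/g)
b(-536) - 1*168298 = (-169 - 536 + 100/(-536)) - 1*168298 = (-169 - 536 + 100*(-1/536)) - 168298 = (-169 - 536 - 25/134) - 168298 = -94495/134 - 168298 = -22646427/134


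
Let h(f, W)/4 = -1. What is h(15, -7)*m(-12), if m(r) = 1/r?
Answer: 1/3 ≈ 0.33333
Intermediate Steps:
m(r) = 1/r
h(f, W) = -4 (h(f, W) = 4*(-1) = -4)
h(15, -7)*m(-12) = -4/(-12) = -4*(-1/12) = 1/3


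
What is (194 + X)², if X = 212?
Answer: 164836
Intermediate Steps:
(194 + X)² = (194 + 212)² = 406² = 164836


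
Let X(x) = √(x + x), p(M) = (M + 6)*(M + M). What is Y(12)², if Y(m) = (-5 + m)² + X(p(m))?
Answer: 3265 + 1176*√6 ≈ 6145.6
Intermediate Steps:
p(M) = 2*M*(6 + M) (p(M) = (6 + M)*(2*M) = 2*M*(6 + M))
X(x) = √2*√x (X(x) = √(2*x) = √2*√x)
Y(m) = (-5 + m)² + 2*√(m*(6 + m)) (Y(m) = (-5 + m)² + √2*√(2*m*(6 + m)) = (-5 + m)² + √2*(√2*√(m*(6 + m))) = (-5 + m)² + 2*√(m*(6 + m)))
Y(12)² = ((-5 + 12)² + 2*√(12*(6 + 12)))² = (7² + 2*√(12*18))² = (49 + 2*√216)² = (49 + 2*(6*√6))² = (49 + 12*√6)²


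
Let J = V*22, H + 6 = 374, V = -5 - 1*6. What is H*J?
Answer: -89056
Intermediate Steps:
V = -11 (V = -5 - 6 = -11)
H = 368 (H = -6 + 374 = 368)
J = -242 (J = -11*22 = -242)
H*J = 368*(-242) = -89056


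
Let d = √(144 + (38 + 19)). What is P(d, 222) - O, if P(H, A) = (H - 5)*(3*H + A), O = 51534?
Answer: -52041 + 207*√201 ≈ -49106.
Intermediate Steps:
d = √201 (d = √(144 + 57) = √201 ≈ 14.177)
P(H, A) = (-5 + H)*(A + 3*H)
P(d, 222) - O = (-15*√201 - 5*222 + 3*(√201)² + 222*√201) - 1*51534 = (-15*√201 - 1110 + 3*201 + 222*√201) - 51534 = (-15*√201 - 1110 + 603 + 222*√201) - 51534 = (-507 + 207*√201) - 51534 = -52041 + 207*√201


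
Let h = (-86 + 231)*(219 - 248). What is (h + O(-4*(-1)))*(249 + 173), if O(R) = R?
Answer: -1772822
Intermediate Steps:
h = -4205 (h = 145*(-29) = -4205)
(h + O(-4*(-1)))*(249 + 173) = (-4205 - 4*(-1))*(249 + 173) = (-4205 + 4)*422 = -4201*422 = -1772822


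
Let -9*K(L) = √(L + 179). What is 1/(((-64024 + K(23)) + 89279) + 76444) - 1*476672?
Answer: -399335597600696269/837757614479 + 9*√202/837757614479 ≈ -4.7667e+5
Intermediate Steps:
K(L) = -√(179 + L)/9 (K(L) = -√(L + 179)/9 = -√(179 + L)/9)
1/(((-64024 + K(23)) + 89279) + 76444) - 1*476672 = 1/(((-64024 - √(179 + 23)/9) + 89279) + 76444) - 1*476672 = 1/(((-64024 - √202/9) + 89279) + 76444) - 476672 = 1/((25255 - √202/9) + 76444) - 476672 = 1/(101699 - √202/9) - 476672 = -476672 + 1/(101699 - √202/9)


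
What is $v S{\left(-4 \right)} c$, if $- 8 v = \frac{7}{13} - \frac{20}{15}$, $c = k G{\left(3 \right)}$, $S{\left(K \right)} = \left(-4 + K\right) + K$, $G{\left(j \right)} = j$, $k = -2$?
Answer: $\frac{93}{13} \approx 7.1538$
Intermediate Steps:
$S{\left(K \right)} = -4 + 2 K$
$c = -6$ ($c = \left(-2\right) 3 = -6$)
$v = \frac{31}{312}$ ($v = - \frac{\frac{7}{13} - \frac{20}{15}}{8} = - \frac{7 \cdot \frac{1}{13} - \frac{4}{3}}{8} = - \frac{\frac{7}{13} - \frac{4}{3}}{8} = \left(- \frac{1}{8}\right) \left(- \frac{31}{39}\right) = \frac{31}{312} \approx 0.099359$)
$v S{\left(-4 \right)} c = \frac{31 \left(-4 + 2 \left(-4\right)\right)}{312} \left(-6\right) = \frac{31 \left(-4 - 8\right)}{312} \left(-6\right) = \frac{31}{312} \left(-12\right) \left(-6\right) = \left(- \frac{31}{26}\right) \left(-6\right) = \frac{93}{13}$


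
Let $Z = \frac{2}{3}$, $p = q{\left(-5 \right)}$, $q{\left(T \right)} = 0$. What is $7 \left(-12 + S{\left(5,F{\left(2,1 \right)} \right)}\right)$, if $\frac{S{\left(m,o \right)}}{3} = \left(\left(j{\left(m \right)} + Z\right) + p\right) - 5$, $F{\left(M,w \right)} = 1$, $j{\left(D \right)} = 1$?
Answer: $-154$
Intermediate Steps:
$p = 0$
$Z = \frac{2}{3}$ ($Z = 2 \cdot \frac{1}{3} = \frac{2}{3} \approx 0.66667$)
$S{\left(m,o \right)} = -10$ ($S{\left(m,o \right)} = 3 \left(\left(\left(1 + \frac{2}{3}\right) + 0\right) - 5\right) = 3 \left(\left(\frac{5}{3} + 0\right) - 5\right) = 3 \left(\frac{5}{3} - 5\right) = 3 \left(- \frac{10}{3}\right) = -10$)
$7 \left(-12 + S{\left(5,F{\left(2,1 \right)} \right)}\right) = 7 \left(-12 - 10\right) = 7 \left(-22\right) = -154$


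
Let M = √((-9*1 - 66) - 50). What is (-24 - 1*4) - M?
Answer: -28 - 5*I*√5 ≈ -28.0 - 11.18*I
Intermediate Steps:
M = 5*I*√5 (M = √((-9 - 66) - 50) = √(-75 - 50) = √(-125) = 5*I*√5 ≈ 11.18*I)
(-24 - 1*4) - M = (-24 - 1*4) - 5*I*√5 = (-24 - 4) - 5*I*√5 = -28 - 5*I*√5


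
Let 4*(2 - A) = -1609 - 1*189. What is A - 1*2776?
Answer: -4649/2 ≈ -2324.5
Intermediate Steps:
A = 903/2 (A = 2 - (-1609 - 1*189)/4 = 2 - (-1609 - 189)/4 = 2 - 1/4*(-1798) = 2 + 899/2 = 903/2 ≈ 451.50)
A - 1*2776 = 903/2 - 1*2776 = 903/2 - 2776 = -4649/2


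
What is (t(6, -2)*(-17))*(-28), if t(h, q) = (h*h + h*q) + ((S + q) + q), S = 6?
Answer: 12376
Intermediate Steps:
t(h, q) = 6 + h² + 2*q + h*q (t(h, q) = (h*h + h*q) + ((6 + q) + q) = (h² + h*q) + (6 + 2*q) = 6 + h² + 2*q + h*q)
(t(6, -2)*(-17))*(-28) = ((6 + 6² + 2*(-2) + 6*(-2))*(-17))*(-28) = ((6 + 36 - 4 - 12)*(-17))*(-28) = (26*(-17))*(-28) = -442*(-28) = 12376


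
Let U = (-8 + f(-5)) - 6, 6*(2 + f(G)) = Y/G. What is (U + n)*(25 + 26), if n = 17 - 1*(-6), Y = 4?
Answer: 1751/5 ≈ 350.20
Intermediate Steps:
n = 23 (n = 17 + 6 = 23)
f(G) = -2 + 2/(3*G) (f(G) = -2 + (4/G)/6 = -2 + 2/(3*G))
U = -242/15 (U = (-8 + (-2 + (⅔)/(-5))) - 6 = (-8 + (-2 + (⅔)*(-⅕))) - 6 = (-8 + (-2 - 2/15)) - 6 = (-8 - 32/15) - 6 = -152/15 - 6 = -242/15 ≈ -16.133)
(U + n)*(25 + 26) = (-242/15 + 23)*(25 + 26) = (103/15)*51 = 1751/5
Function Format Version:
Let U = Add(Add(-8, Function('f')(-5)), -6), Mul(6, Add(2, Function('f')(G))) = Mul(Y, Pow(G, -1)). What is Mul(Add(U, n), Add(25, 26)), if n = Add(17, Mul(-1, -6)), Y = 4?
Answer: Rational(1751, 5) ≈ 350.20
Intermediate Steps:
n = 23 (n = Add(17, 6) = 23)
Function('f')(G) = Add(-2, Mul(Rational(2, 3), Pow(G, -1))) (Function('f')(G) = Add(-2, Mul(Rational(1, 6), Mul(4, Pow(G, -1)))) = Add(-2, Mul(Rational(2, 3), Pow(G, -1))))
U = Rational(-242, 15) (U = Add(Add(-8, Add(-2, Mul(Rational(2, 3), Pow(-5, -1)))), -6) = Add(Add(-8, Add(-2, Mul(Rational(2, 3), Rational(-1, 5)))), -6) = Add(Add(-8, Add(-2, Rational(-2, 15))), -6) = Add(Add(-8, Rational(-32, 15)), -6) = Add(Rational(-152, 15), -6) = Rational(-242, 15) ≈ -16.133)
Mul(Add(U, n), Add(25, 26)) = Mul(Add(Rational(-242, 15), 23), Add(25, 26)) = Mul(Rational(103, 15), 51) = Rational(1751, 5)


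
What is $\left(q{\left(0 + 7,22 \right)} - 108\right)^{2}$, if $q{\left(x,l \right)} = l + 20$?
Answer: $4356$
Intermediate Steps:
$q{\left(x,l \right)} = 20 + l$
$\left(q{\left(0 + 7,22 \right)} - 108\right)^{2} = \left(\left(20 + 22\right) - 108\right)^{2} = \left(42 - 108\right)^{2} = \left(-66\right)^{2} = 4356$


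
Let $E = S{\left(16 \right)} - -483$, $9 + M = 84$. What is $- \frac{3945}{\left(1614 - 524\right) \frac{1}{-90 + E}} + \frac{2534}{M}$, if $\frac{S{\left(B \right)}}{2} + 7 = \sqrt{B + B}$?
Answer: $- \frac{21874913}{16350} - \frac{3156 \sqrt{2}}{109} \approx -1378.9$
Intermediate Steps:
$M = 75$ ($M = -9 + 84 = 75$)
$S{\left(B \right)} = -14 + 2 \sqrt{2} \sqrt{B}$ ($S{\left(B \right)} = -14 + 2 \sqrt{B + B} = -14 + 2 \sqrt{2 B} = -14 + 2 \sqrt{2} \sqrt{B}$)
$E = 469 + 8 \sqrt{2}$ ($E = \left(-14 + 2 \sqrt{2} \sqrt{16}\right) - -483 = \left(-14 + 2 \sqrt{2} \cdot 4\right) + 483 = \left(-14 + 8 \sqrt{2}\right) + 483 = 469 + 8 \sqrt{2} \approx 480.31$)
$- \frac{3945}{\left(1614 - 524\right) \frac{1}{-90 + E}} + \frac{2534}{M} = - \frac{3945}{\left(1614 - 524\right) \frac{1}{-90 + \left(469 + 8 \sqrt{2}\right)}} + \frac{2534}{75} = - \frac{3945}{1090 \frac{1}{379 + 8 \sqrt{2}}} + 2534 \cdot \frac{1}{75} = - 3945 \left(\frac{379}{1090} + \frac{4 \sqrt{2}}{545}\right) + \frac{2534}{75} = \left(- \frac{299031}{218} - \frac{3156 \sqrt{2}}{109}\right) + \frac{2534}{75} = - \frac{21874913}{16350} - \frac{3156 \sqrt{2}}{109}$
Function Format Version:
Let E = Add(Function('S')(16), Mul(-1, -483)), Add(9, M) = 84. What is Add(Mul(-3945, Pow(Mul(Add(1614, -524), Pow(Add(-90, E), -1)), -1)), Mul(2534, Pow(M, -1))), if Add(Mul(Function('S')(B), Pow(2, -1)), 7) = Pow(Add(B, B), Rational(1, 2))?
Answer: Add(Rational(-21874913, 16350), Mul(Rational(-3156, 109), Pow(2, Rational(1, 2)))) ≈ -1378.9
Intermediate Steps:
M = 75 (M = Add(-9, 84) = 75)
Function('S')(B) = Add(-14, Mul(2, Pow(2, Rational(1, 2)), Pow(B, Rational(1, 2)))) (Function('S')(B) = Add(-14, Mul(2, Pow(Add(B, B), Rational(1, 2)))) = Add(-14, Mul(2, Pow(Mul(2, B), Rational(1, 2)))) = Add(-14, Mul(2, Mul(Pow(2, Rational(1, 2)), Pow(B, Rational(1, 2))))) = Add(-14, Mul(2, Pow(2, Rational(1, 2)), Pow(B, Rational(1, 2)))))
E = Add(469, Mul(8, Pow(2, Rational(1, 2)))) (E = Add(Add(-14, Mul(2, Pow(2, Rational(1, 2)), Pow(16, Rational(1, 2)))), Mul(-1, -483)) = Add(Add(-14, Mul(2, Pow(2, Rational(1, 2)), 4)), 483) = Add(Add(-14, Mul(8, Pow(2, Rational(1, 2)))), 483) = Add(469, Mul(8, Pow(2, Rational(1, 2)))) ≈ 480.31)
Add(Mul(-3945, Pow(Mul(Add(1614, -524), Pow(Add(-90, E), -1)), -1)), Mul(2534, Pow(M, -1))) = Add(Mul(-3945, Pow(Mul(Add(1614, -524), Pow(Add(-90, Add(469, Mul(8, Pow(2, Rational(1, 2))))), -1)), -1)), Mul(2534, Pow(75, -1))) = Add(Mul(-3945, Pow(Mul(1090, Pow(Add(379, Mul(8, Pow(2, Rational(1, 2)))), -1)), -1)), Mul(2534, Rational(1, 75))) = Add(Mul(-3945, Add(Rational(379, 1090), Mul(Rational(4, 545), Pow(2, Rational(1, 2))))), Rational(2534, 75)) = Add(Add(Rational(-299031, 218), Mul(Rational(-3156, 109), Pow(2, Rational(1, 2)))), Rational(2534, 75)) = Add(Rational(-21874913, 16350), Mul(Rational(-3156, 109), Pow(2, Rational(1, 2))))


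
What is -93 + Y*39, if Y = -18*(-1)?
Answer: 609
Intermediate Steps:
Y = 18
-93 + Y*39 = -93 + 18*39 = -93 + 702 = 609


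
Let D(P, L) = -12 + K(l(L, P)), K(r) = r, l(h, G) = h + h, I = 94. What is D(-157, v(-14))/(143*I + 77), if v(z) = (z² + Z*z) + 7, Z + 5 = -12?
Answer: 870/13519 ≈ 0.064354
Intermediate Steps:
l(h, G) = 2*h
Z = -17 (Z = -5 - 12 = -17)
v(z) = 7 + z² - 17*z (v(z) = (z² - 17*z) + 7 = 7 + z² - 17*z)
D(P, L) = -12 + 2*L
D(-157, v(-14))/(143*I + 77) = (-12 + 2*(7 + (-14)² - 17*(-14)))/(143*94 + 77) = (-12 + 2*(7 + 196 + 238))/(13442 + 77) = (-12 + 2*441)/13519 = (-12 + 882)*(1/13519) = 870*(1/13519) = 870/13519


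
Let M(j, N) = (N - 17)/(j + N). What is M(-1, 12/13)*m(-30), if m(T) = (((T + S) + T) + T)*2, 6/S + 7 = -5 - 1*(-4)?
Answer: -75867/2 ≈ -37934.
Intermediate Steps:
S = -¾ (S = 6/(-7 + (-5 - 1*(-4))) = 6/(-7 + (-5 + 4)) = 6/(-7 - 1) = 6/(-8) = 6*(-⅛) = -¾ ≈ -0.75000)
M(j, N) = (-17 + N)/(N + j)
m(T) = -3/2 + 6*T (m(T) = (((T - ¾) + T) + T)*2 = (((-¾ + T) + T) + T)*2 = ((-¾ + 2*T) + T)*2 = (-¾ + 3*T)*2 = -3/2 + 6*T)
M(-1, 12/13)*m(-30) = ((-17 + 12/13)/(12/13 - 1))*(-3/2 + 6*(-30)) = ((-17 + 12*(1/13))/(12*(1/13) - 1))*(-3/2 - 180) = ((-17 + 12/13)/(12/13 - 1))*(-363/2) = (-209/13/(-1/13))*(-363/2) = -13*(-209/13)*(-363/2) = 209*(-363/2) = -75867/2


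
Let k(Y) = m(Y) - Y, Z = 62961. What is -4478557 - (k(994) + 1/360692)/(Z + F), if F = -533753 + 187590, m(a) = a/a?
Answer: -457478756902470843/102148695784 ≈ -4.4786e+6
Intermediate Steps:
m(a) = 1
k(Y) = 1 - Y
F = -346163
-4478557 - (k(994) + 1/360692)/(Z + F) = -4478557 - ((1 - 1*994) + 1/360692)/(62961 - 346163) = -4478557 - ((1 - 994) + 1/360692)/(-283202) = -4478557 - (-993 + 1/360692)*(-1)/283202 = -4478557 - (-358167155)*(-1)/(360692*283202) = -4478557 - 1*358167155/102148695784 = -4478557 - 358167155/102148695784 = -457478756902470843/102148695784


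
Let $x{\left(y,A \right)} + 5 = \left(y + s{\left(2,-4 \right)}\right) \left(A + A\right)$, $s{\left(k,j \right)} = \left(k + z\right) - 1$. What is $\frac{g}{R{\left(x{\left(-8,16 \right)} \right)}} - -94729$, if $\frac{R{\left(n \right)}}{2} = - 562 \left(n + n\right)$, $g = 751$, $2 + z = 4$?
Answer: $\frac{35136881431}{370920} \approx 94729.0$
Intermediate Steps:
$z = 2$ ($z = -2 + 4 = 2$)
$s{\left(k,j \right)} = 1 + k$ ($s{\left(k,j \right)} = \left(k + 2\right) - 1 = \left(2 + k\right) - 1 = 1 + k$)
$x{\left(y,A \right)} = -5 + 2 A \left(3 + y\right)$ ($x{\left(y,A \right)} = -5 + \left(y + \left(1 + 2\right)\right) \left(A + A\right) = -5 + \left(y + 3\right) 2 A = -5 + \left(3 + y\right) 2 A = -5 + 2 A \left(3 + y\right)$)
$R{\left(n \right)} = - 2248 n$ ($R{\left(n \right)} = 2 \left(- 562 \left(n + n\right)\right) = 2 \left(- 562 \cdot 2 n\right) = 2 \left(- 1124 n\right) = - 2248 n$)
$\frac{g}{R{\left(x{\left(-8,16 \right)} \right)}} - -94729 = \frac{751}{\left(-2248\right) \left(-5 + 6 \cdot 16 + 2 \cdot 16 \left(-8\right)\right)} - -94729 = \frac{751}{\left(-2248\right) \left(-5 + 96 - 256\right)} + 94729 = \frac{751}{\left(-2248\right) \left(-165\right)} + 94729 = \frac{751}{370920} + 94729 = \frac{35136881431}{370920}$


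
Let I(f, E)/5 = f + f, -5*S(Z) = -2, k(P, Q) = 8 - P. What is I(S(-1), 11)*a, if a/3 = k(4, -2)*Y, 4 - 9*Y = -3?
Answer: 112/3 ≈ 37.333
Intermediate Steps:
Y = 7/9 (Y = 4/9 - ⅑*(-3) = 4/9 + ⅓ = 7/9 ≈ 0.77778)
a = 28/3 (a = 3*((8 - 1*4)*(7/9)) = 3*((8 - 4)*(7/9)) = 3*(4*(7/9)) = 3*(28/9) = 28/3 ≈ 9.3333)
S(Z) = ⅖ (S(Z) = -⅕*(-2) = ⅖)
I(f, E) = 10*f (I(f, E) = 5*(f + f) = 5*(2*f) = 10*f)
I(S(-1), 11)*a = (10*(⅖))*(28/3) = 4*(28/3) = 112/3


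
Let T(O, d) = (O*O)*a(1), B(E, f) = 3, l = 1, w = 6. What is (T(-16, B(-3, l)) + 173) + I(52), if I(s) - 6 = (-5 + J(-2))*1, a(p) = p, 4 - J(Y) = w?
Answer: 428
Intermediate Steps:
J(Y) = -2 (J(Y) = 4 - 1*6 = 4 - 6 = -2)
I(s) = -1 (I(s) = 6 + (-5 - 2)*1 = 6 - 7*1 = 6 - 7 = -1)
T(O, d) = O² (T(O, d) = (O*O)*1 = O²*1 = O²)
(T(-16, B(-3, l)) + 173) + I(52) = ((-16)² + 173) - 1 = (256 + 173) - 1 = 429 - 1 = 428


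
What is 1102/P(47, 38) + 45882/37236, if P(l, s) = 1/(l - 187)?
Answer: -957454033/6206 ≈ -1.5428e+5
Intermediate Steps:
P(l, s) = 1/(-187 + l)
1102/P(47, 38) + 45882/37236 = 1102/(1/(-187 + 47)) + 45882/37236 = 1102/(1/(-140)) + 45882*(1/37236) = 1102/(-1/140) + 7647/6206 = 1102*(-140) + 7647/6206 = -154280 + 7647/6206 = -957454033/6206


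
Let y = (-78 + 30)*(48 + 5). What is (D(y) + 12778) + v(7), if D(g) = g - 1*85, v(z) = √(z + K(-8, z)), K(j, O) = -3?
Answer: 10151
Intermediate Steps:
y = -2544 (y = -48*53 = -2544)
v(z) = √(-3 + z) (v(z) = √(z - 3) = √(-3 + z))
D(g) = -85 + g (D(g) = g - 85 = -85 + g)
(D(y) + 12778) + v(7) = ((-85 - 2544) + 12778) + √(-3 + 7) = (-2629 + 12778) + √4 = 10149 + 2 = 10151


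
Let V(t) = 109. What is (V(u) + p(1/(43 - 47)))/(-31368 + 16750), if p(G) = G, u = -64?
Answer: -435/58472 ≈ -0.0074395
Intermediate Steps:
(V(u) + p(1/(43 - 47)))/(-31368 + 16750) = (109 + 1/(43 - 47))/(-31368 + 16750) = (109 + 1/(-4))/(-14618) = (109 - ¼)*(-1/14618) = (435/4)*(-1/14618) = -435/58472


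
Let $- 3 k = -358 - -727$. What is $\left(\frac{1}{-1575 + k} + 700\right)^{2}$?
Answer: $\frac{1412767582801}{2883204} \approx 4.9 \cdot 10^{5}$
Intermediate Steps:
$k = -123$ ($k = - \frac{-358 - -727}{3} = - \frac{-358 + 727}{3} = \left(- \frac{1}{3}\right) 369 = -123$)
$\left(\frac{1}{-1575 + k} + 700\right)^{2} = \left(\frac{1}{-1575 - 123} + 700\right)^{2} = \left(\frac{1}{-1698} + 700\right)^{2} = \left(- \frac{1}{1698} + 700\right)^{2} = \left(\frac{1188599}{1698}\right)^{2} = \frac{1412767582801}{2883204}$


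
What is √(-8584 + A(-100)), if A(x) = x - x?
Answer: 2*I*√2146 ≈ 92.65*I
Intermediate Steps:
A(x) = 0
√(-8584 + A(-100)) = √(-8584 + 0) = √(-8584) = 2*I*√2146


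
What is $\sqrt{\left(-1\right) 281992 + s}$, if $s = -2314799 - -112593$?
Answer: $3 i \sqrt{276022} \approx 1576.1 i$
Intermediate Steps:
$s = -2202206$ ($s = -2314799 + 112593 = -2202206$)
$\sqrt{\left(-1\right) 281992 + s} = \sqrt{\left(-1\right) 281992 - 2202206} = \sqrt{-281992 - 2202206} = \sqrt{-2484198} = 3 i \sqrt{276022}$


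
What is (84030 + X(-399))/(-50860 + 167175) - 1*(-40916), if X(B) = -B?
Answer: 4759228969/116315 ≈ 40917.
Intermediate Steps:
(84030 + X(-399))/(-50860 + 167175) - 1*(-40916) = (84030 - 1*(-399))/(-50860 + 167175) - 1*(-40916) = (84030 + 399)/116315 + 40916 = 84429*(1/116315) + 40916 = 84429/116315 + 40916 = 4759228969/116315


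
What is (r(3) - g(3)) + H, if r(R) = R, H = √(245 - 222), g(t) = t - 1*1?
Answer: 1 + √23 ≈ 5.7958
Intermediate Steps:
g(t) = -1 + t (g(t) = t - 1 = -1 + t)
H = √23 ≈ 4.7958
(r(3) - g(3)) + H = (3 - (-1 + 3)) + √23 = (3 - 1*2) + √23 = (3 - 2) + √23 = 1 + √23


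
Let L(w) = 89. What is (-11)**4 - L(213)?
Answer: 14552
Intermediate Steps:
(-11)**4 - L(213) = (-11)**4 - 1*89 = 14641 - 89 = 14552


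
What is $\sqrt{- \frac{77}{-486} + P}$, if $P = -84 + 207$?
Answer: $\frac{\sqrt{359130}}{54} \approx 11.098$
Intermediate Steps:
$P = 123$
$\sqrt{- \frac{77}{-486} + P} = \sqrt{- \frac{77}{-486} + 123} = \sqrt{\left(-77\right) \left(- \frac{1}{486}\right) + 123} = \sqrt{\frac{77}{486} + 123} = \sqrt{\frac{59855}{486}} = \frac{\sqrt{359130}}{54}$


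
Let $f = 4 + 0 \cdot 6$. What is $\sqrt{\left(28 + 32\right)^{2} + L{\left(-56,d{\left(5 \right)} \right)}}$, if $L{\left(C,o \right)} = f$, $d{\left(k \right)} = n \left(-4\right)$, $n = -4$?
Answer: $2 \sqrt{901} \approx 60.033$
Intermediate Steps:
$d{\left(k \right)} = 16$ ($d{\left(k \right)} = \left(-4\right) \left(-4\right) = 16$)
$f = 4$ ($f = 4 + 0 = 4$)
$L{\left(C,o \right)} = 4$
$\sqrt{\left(28 + 32\right)^{2} + L{\left(-56,d{\left(5 \right)} \right)}} = \sqrt{\left(28 + 32\right)^{2} + 4} = \sqrt{60^{2} + 4} = \sqrt{3600 + 4} = \sqrt{3604} = 2 \sqrt{901}$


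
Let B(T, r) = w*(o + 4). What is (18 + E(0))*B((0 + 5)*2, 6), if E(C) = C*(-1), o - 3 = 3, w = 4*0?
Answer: 0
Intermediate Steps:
w = 0
o = 6 (o = 3 + 3 = 6)
E(C) = -C
B(T, r) = 0 (B(T, r) = 0*(6 + 4) = 0*10 = 0)
(18 + E(0))*B((0 + 5)*2, 6) = (18 - 1*0)*0 = (18 + 0)*0 = 18*0 = 0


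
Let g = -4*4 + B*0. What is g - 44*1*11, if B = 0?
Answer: -500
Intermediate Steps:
g = -16 (g = -4*4 + 0*0 = -16 + 0 = -16)
g - 44*1*11 = -16 - 44*1*11 = -16 - 44*11 = -16 - 484 = -500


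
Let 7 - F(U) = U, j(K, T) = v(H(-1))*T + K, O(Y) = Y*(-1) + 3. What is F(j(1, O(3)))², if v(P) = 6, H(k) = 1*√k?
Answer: 36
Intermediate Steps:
O(Y) = 3 - Y (O(Y) = -Y + 3 = 3 - Y)
H(k) = √k
j(K, T) = K + 6*T (j(K, T) = 6*T + K = K + 6*T)
F(U) = 7 - U
F(j(1, O(3)))² = (7 - (1 + 6*(3 - 1*3)))² = (7 - (1 + 6*(3 - 3)))² = (7 - (1 + 6*0))² = (7 - (1 + 0))² = (7 - 1*1)² = (7 - 1)² = 6² = 36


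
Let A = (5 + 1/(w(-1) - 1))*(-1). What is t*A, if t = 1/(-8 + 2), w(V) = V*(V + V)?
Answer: 1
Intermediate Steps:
w(V) = 2*V² (w(V) = V*(2*V) = 2*V²)
t = -⅙ (t = 1/(-6) = -⅙ ≈ -0.16667)
A = -6 (A = (5 + 1/(2*(-1)² - 1))*(-1) = (5 + 1/(2*1 - 1))*(-1) = (5 + 1/(2 - 1))*(-1) = (5 + 1/1)*(-1) = (5 + 1)*(-1) = 6*(-1) = -6)
t*A = -⅙*(-6) = 1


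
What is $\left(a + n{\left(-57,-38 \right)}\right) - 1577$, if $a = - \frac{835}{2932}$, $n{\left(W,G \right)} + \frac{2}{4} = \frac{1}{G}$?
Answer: $- \frac{87896701}{55708} \approx -1577.8$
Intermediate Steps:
$n{\left(W,G \right)} = - \frac{1}{2} + \frac{1}{G}$
$a = - \frac{835}{2932}$ ($a = \left(-835\right) \frac{1}{2932} = - \frac{835}{2932} \approx -0.28479$)
$\left(a + n{\left(-57,-38 \right)}\right) - 1577 = \left(- \frac{835}{2932} + \frac{2 - -38}{2 \left(-38\right)}\right) - 1577 = \left(- \frac{835}{2932} + \frac{1}{2} \left(- \frac{1}{38}\right) \left(2 + 38\right)\right) - 1577 = \left(- \frac{835}{2932} + \frac{1}{2} \left(- \frac{1}{38}\right) 40\right) - 1577 = \left(- \frac{835}{2932} - \frac{10}{19}\right) - 1577 = - \frac{45185}{55708} - 1577 = - \frac{87896701}{55708}$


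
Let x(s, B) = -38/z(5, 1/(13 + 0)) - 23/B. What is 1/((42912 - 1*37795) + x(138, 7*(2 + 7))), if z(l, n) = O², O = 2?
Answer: 126/643499 ≈ 0.00019580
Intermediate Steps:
z(l, n) = 4 (z(l, n) = 2² = 4)
x(s, B) = -19/2 - 23/B (x(s, B) = -38/4 - 23/B = -38*¼ - 23/B = -19/2 - 23/B)
1/((42912 - 1*37795) + x(138, 7*(2 + 7))) = 1/((42912 - 1*37795) + (-19/2 - 23*1/(7*(2 + 7)))) = 1/((42912 - 37795) + (-19/2 - 23/(7*9))) = 1/(5117 + (-19/2 - 23/63)) = 1/(5117 - 1243/126) = 1/(643499/126) = 126/643499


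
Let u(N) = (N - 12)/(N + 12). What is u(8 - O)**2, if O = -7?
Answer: 1/81 ≈ 0.012346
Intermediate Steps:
u(N) = (-12 + N)/(12 + N)
u(8 - O)**2 = ((-12 + (8 - 1*(-7)))/(12 + (8 - 1*(-7))))**2 = ((-12 + (8 + 7))/(12 + (8 + 7)))**2 = ((-12 + 15)/(12 + 15))**2 = (3/27)**2 = ((1/27)*3)**2 = (1/9)**2 = 1/81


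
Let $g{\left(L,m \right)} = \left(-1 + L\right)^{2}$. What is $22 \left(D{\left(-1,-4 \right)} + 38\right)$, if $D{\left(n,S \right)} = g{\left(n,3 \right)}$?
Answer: $924$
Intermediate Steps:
$D{\left(n,S \right)} = \left(-1 + n\right)^{2}$
$22 \left(D{\left(-1,-4 \right)} + 38\right) = 22 \left(\left(-1 - 1\right)^{2} + 38\right) = 22 \left(\left(-2\right)^{2} + 38\right) = 22 \left(4 + 38\right) = 22 \cdot 42 = 924$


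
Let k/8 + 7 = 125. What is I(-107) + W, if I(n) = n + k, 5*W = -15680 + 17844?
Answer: 6349/5 ≈ 1269.8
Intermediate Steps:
k = 944 (k = -56 + 8*125 = -56 + 1000 = 944)
W = 2164/5 (W = (-15680 + 17844)/5 = (⅕)*2164 = 2164/5 ≈ 432.80)
I(n) = 944 + n (I(n) = n + 944 = 944 + n)
I(-107) + W = (944 - 107) + 2164/5 = 837 + 2164/5 = 6349/5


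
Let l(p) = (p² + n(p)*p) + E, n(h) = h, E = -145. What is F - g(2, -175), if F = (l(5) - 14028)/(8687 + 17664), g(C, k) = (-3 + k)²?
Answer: -834919207/26351 ≈ -31685.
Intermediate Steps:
l(p) = -145 + 2*p² (l(p) = (p² + p*p) - 145 = (p² + p²) - 145 = 2*p² - 145 = -145 + 2*p²)
F = -14123/26351 (F = ((-145 + 2*5²) - 14028)/(8687 + 17664) = ((-145 + 2*25) - 14028)/26351 = ((-145 + 50) - 14028)*(1/26351) = (-95 - 14028)*(1/26351) = -14123*1/26351 = -14123/26351 ≈ -0.53596)
F - g(2, -175) = -14123/26351 - (-3 - 175)² = -14123/26351 - 1*(-178)² = -14123/26351 - 1*31684 = -14123/26351 - 31684 = -834919207/26351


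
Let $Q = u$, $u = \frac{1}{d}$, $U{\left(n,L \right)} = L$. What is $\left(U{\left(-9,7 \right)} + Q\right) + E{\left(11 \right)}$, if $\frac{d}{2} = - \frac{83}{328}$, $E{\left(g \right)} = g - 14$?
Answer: $\frac{168}{83} \approx 2.0241$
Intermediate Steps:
$E{\left(g \right)} = -14 + g$
$d = - \frac{83}{164}$ ($d = 2 \left(- \frac{83}{328}\right) = - \frac{83}{164} \approx -0.5061$)
$u = - \frac{164}{83}$ ($u = \frac{1}{- \frac{83}{164}} = - \frac{164}{83} \approx -1.9759$)
$Q = - \frac{164}{83} \approx -1.9759$
$\left(U{\left(-9,7 \right)} + Q\right) + E{\left(11 \right)} = \left(7 - \frac{164}{83}\right) + \left(-14 + 11\right) = \frac{417}{83} - 3 = \frac{168}{83}$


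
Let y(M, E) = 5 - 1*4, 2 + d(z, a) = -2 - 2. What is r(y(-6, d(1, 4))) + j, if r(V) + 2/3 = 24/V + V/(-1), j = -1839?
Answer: -5450/3 ≈ -1816.7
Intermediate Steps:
d(z, a) = -6 (d(z, a) = -2 + (-2 - 2) = -2 - 4 = -6)
y(M, E) = 1 (y(M, E) = 5 - 4 = 1)
r(V) = -⅔ - V + 24/V (r(V) = -⅔ + (24/V + V/(-1)) = -⅔ + (24/V + V*(-1)) = -⅔ + (24/V - V) = -⅔ + (-V + 24/V) = -⅔ - V + 24/V)
r(y(-6, d(1, 4))) + j = (-⅔ - 1*1 + 24/1) - 1839 = (-⅔ - 1 + 24*1) - 1839 = (-⅔ - 1 + 24) - 1839 = 67/3 - 1839 = -5450/3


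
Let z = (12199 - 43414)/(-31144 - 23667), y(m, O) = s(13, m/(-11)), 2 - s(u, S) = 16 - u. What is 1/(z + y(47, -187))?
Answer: -54811/23596 ≈ -2.3229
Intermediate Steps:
s(u, S) = -14 + u (s(u, S) = 2 - (16 - u) = 2 + (-16 + u) = -14 + u)
y(m, O) = -1 (y(m, O) = -14 + 13 = -1)
z = 31215/54811 (z = -31215/(-54811) = -31215*(-1/54811) = 31215/54811 ≈ 0.56950)
1/(z + y(47, -187)) = 1/(31215/54811 - 1) = 1/(-23596/54811) = -54811/23596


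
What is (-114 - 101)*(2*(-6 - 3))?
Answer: 3870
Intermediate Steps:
(-114 - 101)*(2*(-6 - 3)) = -430*(-9) = -215*(-18) = 3870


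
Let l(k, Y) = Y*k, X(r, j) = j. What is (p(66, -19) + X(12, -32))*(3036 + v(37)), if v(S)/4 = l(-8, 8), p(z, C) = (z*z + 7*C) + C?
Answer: 11598160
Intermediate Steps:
p(z, C) = z² + 8*C (p(z, C) = (z² + 7*C) + C = z² + 8*C)
v(S) = -256 (v(S) = 4*(8*(-8)) = 4*(-64) = -256)
(p(66, -19) + X(12, -32))*(3036 + v(37)) = ((66² + 8*(-19)) - 32)*(3036 - 256) = ((4356 - 152) - 32)*2780 = (4204 - 32)*2780 = 4172*2780 = 11598160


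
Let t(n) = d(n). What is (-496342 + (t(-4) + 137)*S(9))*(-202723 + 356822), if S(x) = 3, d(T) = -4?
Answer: -76424320357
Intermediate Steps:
t(n) = -4
(-496342 + (t(-4) + 137)*S(9))*(-202723 + 356822) = (-496342 + (-4 + 137)*3)*(-202723 + 356822) = (-496342 + 133*3)*154099 = (-496342 + 399)*154099 = -495943*154099 = -76424320357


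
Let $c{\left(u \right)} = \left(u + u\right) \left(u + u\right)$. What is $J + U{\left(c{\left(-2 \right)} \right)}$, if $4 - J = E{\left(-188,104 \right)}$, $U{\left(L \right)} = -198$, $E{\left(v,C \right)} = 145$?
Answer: $-339$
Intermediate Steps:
$c{\left(u \right)} = 4 u^{2}$ ($c{\left(u \right)} = 2 u 2 u = 4 u^{2}$)
$J = -141$ ($J = 4 - 145 = -141$)
$J + U{\left(c{\left(-2 \right)} \right)} = -141 - 198 = -339$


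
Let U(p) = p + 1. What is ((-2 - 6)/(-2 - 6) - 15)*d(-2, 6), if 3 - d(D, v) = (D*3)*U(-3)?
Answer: 126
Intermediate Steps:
U(p) = 1 + p
d(D, v) = 3 + 6*D (d(D, v) = 3 - D*3*(1 - 3) = 3 - 3*D*(-2) = 3 - (-6)*D = 3 + 6*D)
((-2 - 6)/(-2 - 6) - 15)*d(-2, 6) = ((-2 - 6)/(-2 - 6) - 15)*(3 + 6*(-2)) = (-8/(-8) - 15)*(3 - 12) = (-8*(-⅛) - 15)*(-9) = (1 - 15)*(-9) = -14*(-9) = 126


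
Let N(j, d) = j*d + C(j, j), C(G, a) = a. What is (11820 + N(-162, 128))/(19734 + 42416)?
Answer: -4539/31075 ≈ -0.14607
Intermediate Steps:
N(j, d) = j + d*j (N(j, d) = j*d + j = d*j + j = j + d*j)
(11820 + N(-162, 128))/(19734 + 42416) = (11820 - 162*(1 + 128))/(19734 + 42416) = (11820 - 162*129)/62150 = (11820 - 20898)*(1/62150) = -9078*1/62150 = -4539/31075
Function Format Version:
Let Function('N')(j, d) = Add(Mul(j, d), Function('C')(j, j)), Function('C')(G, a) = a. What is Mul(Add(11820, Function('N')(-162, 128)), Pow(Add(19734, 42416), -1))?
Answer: Rational(-4539, 31075) ≈ -0.14607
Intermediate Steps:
Function('N')(j, d) = Add(j, Mul(d, j)) (Function('N')(j, d) = Add(Mul(j, d), j) = Add(Mul(d, j), j) = Add(j, Mul(d, j)))
Mul(Add(11820, Function('N')(-162, 128)), Pow(Add(19734, 42416), -1)) = Mul(Add(11820, Mul(-162, Add(1, 128))), Pow(Add(19734, 42416), -1)) = Mul(Add(11820, Mul(-162, 129)), Pow(62150, -1)) = Mul(Add(11820, -20898), Rational(1, 62150)) = Mul(-9078, Rational(1, 62150)) = Rational(-4539, 31075)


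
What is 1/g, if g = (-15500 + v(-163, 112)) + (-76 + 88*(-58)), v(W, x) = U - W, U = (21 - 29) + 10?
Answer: -1/20515 ≈ -4.8745e-5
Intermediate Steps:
U = 2 (U = -8 + 10 = 2)
v(W, x) = 2 - W
g = -20515 (g = (-15500 + (2 - 1*(-163))) + (-76 + 88*(-58)) = (-15500 + (2 + 163)) + (-76 - 5104) = (-15500 + 165) - 5180 = -15335 - 5180 = -20515)
1/g = 1/(-20515) = -1/20515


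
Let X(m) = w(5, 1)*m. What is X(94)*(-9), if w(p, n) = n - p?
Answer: 3384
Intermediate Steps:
X(m) = -4*m (X(m) = (1 - 1*5)*m = (1 - 5)*m = -4*m)
X(94)*(-9) = -4*94*(-9) = -376*(-9) = 3384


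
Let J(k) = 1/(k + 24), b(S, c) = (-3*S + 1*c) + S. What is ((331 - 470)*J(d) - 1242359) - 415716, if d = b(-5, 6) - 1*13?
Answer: -44768164/27 ≈ -1.6581e+6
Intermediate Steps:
b(S, c) = c - 2*S (b(S, c) = (-3*S + c) + S = (c - 3*S) + S = c - 2*S)
d = 3 (d = (6 - 2*(-5)) - 1*13 = (6 + 10) - 13 = 16 - 13 = 3)
J(k) = 1/(24 + k)
((331 - 470)*J(d) - 1242359) - 415716 = ((331 - 470)/(24 + 3) - 1242359) - 415716 = (-139/27 - 1242359) - 415716 = -33543832/27 - 415716 = -44768164/27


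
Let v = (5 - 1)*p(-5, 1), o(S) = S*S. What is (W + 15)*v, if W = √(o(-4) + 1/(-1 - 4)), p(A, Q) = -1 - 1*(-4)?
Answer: 180 + 12*√395/5 ≈ 227.70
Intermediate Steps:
p(A, Q) = 3 (p(A, Q) = -1 + 4 = 3)
o(S) = S²
v = 12 (v = (5 - 1)*3 = 4*3 = 12)
W = √395/5 (W = √((-4)² + 1/(-1 - 4)) = √(16 + 1/(-5)) = √(16 - ⅕) = √(79/5) = √395/5 ≈ 3.9749)
(W + 15)*v = (√395/5 + 15)*12 = (15 + √395/5)*12 = 180 + 12*√395/5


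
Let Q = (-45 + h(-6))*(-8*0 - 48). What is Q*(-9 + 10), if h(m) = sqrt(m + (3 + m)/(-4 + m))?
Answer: 2160 - 24*I*sqrt(570)/5 ≈ 2160.0 - 114.6*I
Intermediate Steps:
h(m) = sqrt(m + (3 + m)/(-4 + m))
Q = 2160 - 24*I*sqrt(570)/5 (Q = (-45 + sqrt((3 - 6 - 6*(-4 - 6))/(-4 - 6)))*(-8*0 - 48) = (-45 + sqrt((3 - 6 - 6*(-10))/(-10)))*(0 - 48) = (-45 + sqrt(-(3 - 6 + 60)/10))*(-48) = (-45 + sqrt(-1/10*57))*(-48) = (-45 + sqrt(-57/10))*(-48) = (-45 + I*sqrt(570)/10)*(-48) = 2160 - 24*I*sqrt(570)/5 ≈ 2160.0 - 114.6*I)
Q*(-9 + 10) = (2160 - 24*I*sqrt(570)/5)*(-9 + 10) = (2160 - 24*I*sqrt(570)/5)*1 = 2160 - 24*I*sqrt(570)/5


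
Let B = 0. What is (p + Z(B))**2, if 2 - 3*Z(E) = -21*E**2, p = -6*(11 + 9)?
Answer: 128164/9 ≈ 14240.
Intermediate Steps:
p = -120 (p = -6*20 = -120)
Z(E) = 2/3 + 7*E**2 (Z(E) = 2/3 - (-7)*E**2 = 2/3 + 7*E**2)
(p + Z(B))**2 = (-120 + (2/3 + 7*0**2))**2 = (-120 + (2/3 + 7*0))**2 = (-120 + (2/3 + 0))**2 = (-120 + 2/3)**2 = (-358/3)**2 = 128164/9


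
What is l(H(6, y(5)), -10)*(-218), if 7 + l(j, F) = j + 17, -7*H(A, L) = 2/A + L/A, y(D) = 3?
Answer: -45235/21 ≈ -2154.0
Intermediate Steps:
H(A, L) = -2/(7*A) - L/(7*A) (H(A, L) = -(2/A + L/A)/7 = -2/(7*A) - L/(7*A))
l(j, F) = 10 + j (l(j, F) = -7 + (j + 17) = -7 + (17 + j) = 10 + j)
l(H(6, y(5)), -10)*(-218) = (10 + (⅐)*(-2 - 1*3)/6)*(-218) = (10 + (⅐)*(⅙)*(-2 - 3))*(-218) = (10 + (⅐)*(⅙)*(-5))*(-218) = (10 - 5/42)*(-218) = (415/42)*(-218) = -45235/21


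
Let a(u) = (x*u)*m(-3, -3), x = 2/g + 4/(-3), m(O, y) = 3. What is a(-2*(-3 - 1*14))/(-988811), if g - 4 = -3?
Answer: -68/988811 ≈ -6.8769e-5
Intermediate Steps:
g = 1 (g = 4 - 3 = 1)
x = ⅔ (x = 2/1 + 4/(-3) = 2*1 + 4*(-⅓) = 2 - 4/3 = ⅔ ≈ 0.66667)
a(u) = 2*u (a(u) = (2*u/3)*3 = 2*u)
a(-2*(-3 - 1*14))/(-988811) = (2*(-2*(-3 - 1*14)))/(-988811) = (2*(-2*(-3 - 14)))*(-1/988811) = (2*(-2*(-17)))*(-1/988811) = (2*34)*(-1/988811) = 68*(-1/988811) = -68/988811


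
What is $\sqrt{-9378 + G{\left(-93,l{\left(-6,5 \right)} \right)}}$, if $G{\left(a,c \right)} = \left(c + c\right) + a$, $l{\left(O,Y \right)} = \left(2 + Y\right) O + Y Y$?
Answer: $i \sqrt{9505} \approx 97.494 i$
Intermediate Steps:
$l{\left(O,Y \right)} = Y^{2} + O \left(2 + Y\right)$ ($l{\left(O,Y \right)} = O \left(2 + Y\right) + Y^{2} = Y^{2} + O \left(2 + Y\right)$)
$G{\left(a,c \right)} = a + 2 c$ ($G{\left(a,c \right)} = 2 c + a = a + 2 c$)
$\sqrt{-9378 + G{\left(-93,l{\left(-6,5 \right)} \right)}} = \sqrt{-9378 - \left(93 - 2 \left(5^{2} + 2 \left(-6\right) - 30\right)\right)} = \sqrt{-9378 - \left(93 - 2 \left(25 - 12 - 30\right)\right)} = \sqrt{-9378 + \left(-93 + 2 \left(-17\right)\right)} = \sqrt{-9378 - 127} = \sqrt{-9505} = i \sqrt{9505}$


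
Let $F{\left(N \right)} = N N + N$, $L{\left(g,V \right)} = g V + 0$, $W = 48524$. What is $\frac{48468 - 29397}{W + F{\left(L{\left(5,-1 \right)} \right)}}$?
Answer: $\frac{19071}{48544} \approx 0.39286$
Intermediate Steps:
$L{\left(g,V \right)} = V g$ ($L{\left(g,V \right)} = V g + 0 = V g$)
$F{\left(N \right)} = N + N^{2}$ ($F{\left(N \right)} = N^{2} + N = N + N^{2}$)
$\frac{48468 - 29397}{W + F{\left(L{\left(5,-1 \right)} \right)}} = \frac{48468 - 29397}{48524 + \left(-1\right) 5 \left(1 - 5\right)} = \frac{19071}{48524 - 5 \left(1 - 5\right)} = \frac{19071}{48524 - -20} = \frac{19071}{48524 + 20} = \frac{19071}{48544}$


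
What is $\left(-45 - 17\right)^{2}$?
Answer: $3844$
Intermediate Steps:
$\left(-45 - 17\right)^{2} = \left(-62\right)^{2} = 3844$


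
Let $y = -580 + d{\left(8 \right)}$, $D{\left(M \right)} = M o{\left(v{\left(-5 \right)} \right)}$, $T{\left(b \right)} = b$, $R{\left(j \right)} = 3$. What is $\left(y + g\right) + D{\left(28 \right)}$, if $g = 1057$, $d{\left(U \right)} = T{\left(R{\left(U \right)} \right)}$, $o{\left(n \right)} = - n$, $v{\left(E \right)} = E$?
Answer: $620$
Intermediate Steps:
$d{\left(U \right)} = 3$
$D{\left(M \right)} = 5 M$ ($D{\left(M \right)} = M \left(\left(-1\right) \left(-5\right)\right) = M 5 = 5 M$)
$y = -577$ ($y = -580 + 3 = -577$)
$\left(y + g\right) + D{\left(28 \right)} = \left(-577 + 1057\right) + 5 \cdot 28 = 480 + 140 = 620$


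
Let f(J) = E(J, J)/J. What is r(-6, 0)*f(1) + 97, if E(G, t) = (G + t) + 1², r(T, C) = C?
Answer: 97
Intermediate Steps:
E(G, t) = 1 + G + t (E(G, t) = (G + t) + 1 = 1 + G + t)
f(J) = (1 + 2*J)/J (f(J) = (1 + J + J)/J = (1 + 2*J)/J)
r(-6, 0)*f(1) + 97 = 0*(2 + 1/1) + 97 = 0*(2 + 1) + 97 = 0*3 + 97 = 0 + 97 = 97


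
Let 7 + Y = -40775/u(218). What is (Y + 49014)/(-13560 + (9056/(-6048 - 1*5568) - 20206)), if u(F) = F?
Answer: -3863318613/2672100338 ≈ -1.4458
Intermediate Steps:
Y = -42301/218 (Y = -7 - 40775/218 = -42301/218 ≈ -194.04)
(Y + 49014)/(-13560 + (9056/(-6048 - 1*5568) - 20206)) = (-42301/218 + 49014)/(-13560 + (9056/(-6048 - 1*5568) - 20206)) = 10642751/(218*(-13560 + (9056/(-6048 - 5568) - 20206))) = 10642751/(218*(-13560 + (9056/(-11616) - 20206))) = 10642751/(218*(-13560 + (9056*(-1/11616) - 20206))) = 10642751/(218*(-13560 + (-283/363 - 20206))) = 10642751/(218*(-13560 - 7335061/363)) = 10642751/(218*(-12257341/363)) = (10642751/218)*(-363/12257341) = -3863318613/2672100338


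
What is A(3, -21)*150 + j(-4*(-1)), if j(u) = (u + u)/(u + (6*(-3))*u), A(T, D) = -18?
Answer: -45902/17 ≈ -2700.1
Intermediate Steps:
j(u) = -2/17 (j(u) = (2*u)/(u - 18*u) = (2*u)/((-17*u)) = (2*u)*(-1/(17*u)) = -2/17)
A(3, -21)*150 + j(-4*(-1)) = -18*150 - 2/17 = -2700 - 2/17 = -45902/17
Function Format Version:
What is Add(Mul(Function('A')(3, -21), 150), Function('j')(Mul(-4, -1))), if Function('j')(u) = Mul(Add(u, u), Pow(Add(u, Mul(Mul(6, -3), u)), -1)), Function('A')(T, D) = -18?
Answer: Rational(-45902, 17) ≈ -2700.1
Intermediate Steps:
Function('j')(u) = Rational(-2, 17) (Function('j')(u) = Mul(Mul(2, u), Pow(Add(u, Mul(-18, u)), -1)) = Mul(Mul(2, u), Pow(Mul(-17, u), -1)) = Mul(Mul(2, u), Mul(Rational(-1, 17), Pow(u, -1))) = Rational(-2, 17))
Add(Mul(Function('A')(3, -21), 150), Function('j')(Mul(-4, -1))) = Add(Mul(-18, 150), Rational(-2, 17)) = Add(-2700, Rational(-2, 17)) = Rational(-45902, 17)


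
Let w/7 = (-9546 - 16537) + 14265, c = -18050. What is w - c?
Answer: -64676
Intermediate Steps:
w = -82726 (w = 7*((-9546 - 16537) + 14265) = 7*(-26083 + 14265) = 7*(-11818) = -82726)
w - c = -82726 - 1*(-18050) = -82726 + 18050 = -64676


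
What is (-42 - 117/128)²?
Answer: 30173049/16384 ≈ 1841.6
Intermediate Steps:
(-42 - 117/128)² = (-5493/128)² = 30173049/16384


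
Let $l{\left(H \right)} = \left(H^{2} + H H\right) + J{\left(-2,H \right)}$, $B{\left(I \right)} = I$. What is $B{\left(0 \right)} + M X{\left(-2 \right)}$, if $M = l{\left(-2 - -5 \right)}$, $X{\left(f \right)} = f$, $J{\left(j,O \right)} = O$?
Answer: $-42$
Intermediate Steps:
$l{\left(H \right)} = H + 2 H^{2}$ ($l{\left(H \right)} = \left(H^{2} + H H\right) + H = \left(H^{2} + H^{2}\right) + H = 2 H^{2} + H = H + 2 H^{2}$)
$M = 21$ ($M = \left(-2 - -5\right) \left(1 + 2 \left(-2 - -5\right)\right) = \left(-2 + 5\right) \left(1 + 2 \left(-2 + 5\right)\right) = 3 \left(1 + 2 \cdot 3\right) = 3 \left(1 + 6\right) = 3 \cdot 7 = 21$)
$B{\left(0 \right)} + M X{\left(-2 \right)} = 0 + 21 \left(-2\right) = 0 - 42 = -42$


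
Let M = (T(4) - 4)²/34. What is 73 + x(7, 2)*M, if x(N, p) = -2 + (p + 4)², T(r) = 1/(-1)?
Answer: 98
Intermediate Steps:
T(r) = -1
x(N, p) = -2 + (4 + p)²
M = 25/34 (M = (-1 - 4)²/34 = (-5)²*(1/34) = 25*(1/34) = 25/34 ≈ 0.73529)
73 + x(7, 2)*M = 73 + (-2 + (4 + 2)²)*(25/34) = 73 + (-2 + 6²)*(25/34) = 73 + (-2 + 36)*(25/34) = 73 + 34*(25/34) = 73 + 25 = 98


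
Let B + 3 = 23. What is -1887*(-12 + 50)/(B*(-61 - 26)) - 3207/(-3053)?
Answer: 37416433/885370 ≈ 42.261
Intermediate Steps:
B = 20 (B = -3 + 23 = 20)
-1887*(-12 + 50)/(B*(-61 - 26)) - 3207/(-3053) = -1887*(-12 + 50)/(20*(-61 - 26)) - 3207/(-3053) = -1887/(20*(-87/38)) - 3207*(-1/3053) = -1887/(20*(-87*1/38)) + 3207/3053 = -1887/(20*(-87/38)) + 3207/3053 = -1887/(-870/19) + 3207/3053 = -1887*(-19/870) + 3207/3053 = 11951/290 + 3207/3053 = 37416433/885370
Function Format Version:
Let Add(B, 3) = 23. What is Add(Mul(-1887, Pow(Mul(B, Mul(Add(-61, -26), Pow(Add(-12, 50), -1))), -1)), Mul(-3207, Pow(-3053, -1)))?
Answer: Rational(37416433, 885370) ≈ 42.261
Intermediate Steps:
B = 20 (B = Add(-3, 23) = 20)
Add(Mul(-1887, Pow(Mul(B, Mul(Add(-61, -26), Pow(Add(-12, 50), -1))), -1)), Mul(-3207, Pow(-3053, -1))) = Add(Mul(-1887, Pow(Mul(20, Mul(Add(-61, -26), Pow(Add(-12, 50), -1))), -1)), Mul(-3207, Pow(-3053, -1))) = Add(Mul(-1887, Pow(Mul(20, Mul(-87, Pow(38, -1))), -1)), Mul(-3207, Rational(-1, 3053))) = Add(Mul(-1887, Pow(Mul(20, Mul(-87, Rational(1, 38))), -1)), Rational(3207, 3053)) = Add(Mul(-1887, Pow(Mul(20, Rational(-87, 38)), -1)), Rational(3207, 3053)) = Add(Mul(-1887, Pow(Rational(-870, 19), -1)), Rational(3207, 3053)) = Add(Mul(-1887, Rational(-19, 870)), Rational(3207, 3053)) = Add(Rational(11951, 290), Rational(3207, 3053)) = Rational(37416433, 885370)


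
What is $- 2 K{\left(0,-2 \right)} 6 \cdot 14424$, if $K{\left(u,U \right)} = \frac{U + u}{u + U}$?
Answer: $-173088$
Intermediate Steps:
$K{\left(u,U \right)} = 1$ ($K{\left(u,U \right)} = \frac{U + u}{U + u} = 1$)
$- 2 K{\left(0,-2 \right)} 6 \cdot 14424 = \left(-2\right) 1 \cdot 6 \cdot 14424 = \left(-2\right) 6 \cdot 14424 = \left(-12\right) 14424 = -173088$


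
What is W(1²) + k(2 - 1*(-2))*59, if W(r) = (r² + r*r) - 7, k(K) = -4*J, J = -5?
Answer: 1175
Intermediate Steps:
k(K) = 20 (k(K) = -4*(-5) = 20)
W(r) = -7 + 2*r² (W(r) = (r² + r²) - 7 = 2*r² - 7 = -7 + 2*r²)
W(1²) + k(2 - 1*(-2))*59 = (-7 + 2*(1²)²) + 20*59 = (-7 + 2*1²) + 1180 = (-7 + 2*1) + 1180 = (-7 + 2) + 1180 = -5 + 1180 = 1175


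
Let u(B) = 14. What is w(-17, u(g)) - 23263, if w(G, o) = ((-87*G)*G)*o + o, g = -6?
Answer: -375251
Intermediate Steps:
w(G, o) = o - 87*o*G² (w(G, o) = (-87*G²)*o + o = -87*o*G² + o = o - 87*o*G²)
w(-17, u(g)) - 23263 = 14*(1 - 87*(-17)²) - 23263 = 14*(1 - 87*289) - 23263 = 14*(1 - 25143) - 23263 = 14*(-25142) - 23263 = -351988 - 23263 = -375251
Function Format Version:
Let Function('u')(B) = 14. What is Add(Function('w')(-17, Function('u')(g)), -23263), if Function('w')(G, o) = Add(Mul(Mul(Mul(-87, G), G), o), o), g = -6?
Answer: -375251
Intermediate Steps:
Function('w')(G, o) = Add(o, Mul(-87, o, Pow(G, 2))) (Function('w')(G, o) = Add(Mul(Mul(-87, Pow(G, 2)), o), o) = Add(Mul(-87, o, Pow(G, 2)), o) = Add(o, Mul(-87, o, Pow(G, 2))))
Add(Function('w')(-17, Function('u')(g)), -23263) = Add(Mul(14, Add(1, Mul(-87, Pow(-17, 2)))), -23263) = Add(Mul(14, Add(1, Mul(-87, 289))), -23263) = Add(Mul(14, Add(1, -25143)), -23263) = Add(Mul(14, -25142), -23263) = Add(-351988, -23263) = -375251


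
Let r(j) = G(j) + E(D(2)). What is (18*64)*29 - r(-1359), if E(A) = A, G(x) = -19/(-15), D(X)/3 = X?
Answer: 501011/15 ≈ 33401.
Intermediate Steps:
D(X) = 3*X
G(x) = 19/15 (G(x) = -19*(-1/15) = 19/15)
r(j) = 109/15 (r(j) = 19/15 + 3*2 = 19/15 + 6 = 109/15)
(18*64)*29 - r(-1359) = (18*64)*29 - 1*109/15 = 1152*29 - 109/15 = 33408 - 109/15 = 501011/15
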